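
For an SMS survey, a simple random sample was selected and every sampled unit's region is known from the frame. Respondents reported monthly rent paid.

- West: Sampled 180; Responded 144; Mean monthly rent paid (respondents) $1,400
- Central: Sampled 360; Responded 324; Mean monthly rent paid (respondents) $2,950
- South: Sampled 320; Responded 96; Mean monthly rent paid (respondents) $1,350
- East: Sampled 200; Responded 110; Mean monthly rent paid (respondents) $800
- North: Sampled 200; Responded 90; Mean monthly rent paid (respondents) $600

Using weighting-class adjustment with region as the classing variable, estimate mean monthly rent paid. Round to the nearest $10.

$1,610

Response rates by class: West 144/180 = 80%, Central 324/360 = 90%, South 96/320 = 30%, East 110/200 = 55%, North 90/200 = 45%.
Weighting each respondent by the inverse class response rate inflates each class back to its sampled size, so the class weight is n_sampled:
  West: 180 × 1400 = 252,000
  Central: 360 × 2950 = 1,062,000
  South: 320 × 1350 = 432,000
  East: 200 × 800 = 160,000
  North: 200 × 600 = 120,000
Adjusted estimate = 2,026,000 / 1,260 = 1607.94 → $1,610.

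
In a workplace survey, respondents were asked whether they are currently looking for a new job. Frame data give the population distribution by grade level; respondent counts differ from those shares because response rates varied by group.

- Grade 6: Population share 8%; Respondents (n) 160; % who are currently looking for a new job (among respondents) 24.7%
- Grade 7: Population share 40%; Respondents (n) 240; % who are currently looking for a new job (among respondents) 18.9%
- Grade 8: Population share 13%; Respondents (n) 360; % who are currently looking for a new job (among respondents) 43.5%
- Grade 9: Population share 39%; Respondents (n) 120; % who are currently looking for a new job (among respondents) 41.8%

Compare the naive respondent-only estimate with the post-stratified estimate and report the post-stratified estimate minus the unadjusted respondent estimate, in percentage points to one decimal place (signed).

Without adjustment, the pooled respondent share is:
  (160/880)×24.7 + (240/880)×18.9 + (360/880)×43.5 + (120/880)×41.8 = 33.1409%
Post-stratified estimate weights by population shares:
  0.08×24.7 + 0.4×18.9 + 0.13×43.5 + 0.39×41.8 = 31.493%
Difference = 31.493 − 33.1409 = -1.6479 pp.

-1.6 percentage points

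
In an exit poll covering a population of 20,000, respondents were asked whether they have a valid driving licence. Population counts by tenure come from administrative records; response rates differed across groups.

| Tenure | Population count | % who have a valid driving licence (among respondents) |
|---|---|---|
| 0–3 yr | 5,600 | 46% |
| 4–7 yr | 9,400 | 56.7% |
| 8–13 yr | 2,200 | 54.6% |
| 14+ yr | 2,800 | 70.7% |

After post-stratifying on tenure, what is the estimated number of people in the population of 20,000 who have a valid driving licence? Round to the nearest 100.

Estimated count per cell = population count × respondent percentage:
  0–3 yr: 5,600 × 46% = 2576
  4–7 yr: 9,400 × 56.7% = 5329.8
  8–13 yr: 2,200 × 54.6% = 1201.2
  14+ yr: 2,800 × 70.7% = 1979.6
Estimated total = 11086.6 → 11,100.

11,100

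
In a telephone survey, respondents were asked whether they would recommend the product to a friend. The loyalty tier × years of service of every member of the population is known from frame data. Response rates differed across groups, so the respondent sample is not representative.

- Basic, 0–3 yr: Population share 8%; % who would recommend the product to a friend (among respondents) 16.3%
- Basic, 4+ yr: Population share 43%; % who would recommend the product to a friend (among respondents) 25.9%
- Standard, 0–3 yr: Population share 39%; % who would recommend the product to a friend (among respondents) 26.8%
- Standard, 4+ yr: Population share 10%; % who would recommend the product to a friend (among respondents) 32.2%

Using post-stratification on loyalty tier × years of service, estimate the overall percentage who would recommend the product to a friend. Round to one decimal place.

26.1%

Weight each group's respondent value by its population share:
  Basic, 0–3 yr: 0.08 × 16.3 = 1.304
  Basic, 4+ yr: 0.43 × 25.9 = 11.137
  Standard, 0–3 yr: 0.39 × 26.8 = 10.452
  Standard, 4+ yr: 0.1 × 32.2 = 3.22
Post-stratified estimate = 26.113 → 26.1%.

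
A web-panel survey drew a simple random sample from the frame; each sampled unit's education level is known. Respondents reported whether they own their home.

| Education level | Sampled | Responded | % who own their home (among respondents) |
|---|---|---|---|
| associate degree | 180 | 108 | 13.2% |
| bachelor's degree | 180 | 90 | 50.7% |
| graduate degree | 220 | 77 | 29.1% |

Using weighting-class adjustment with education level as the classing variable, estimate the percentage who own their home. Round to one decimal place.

Response rates by class: associate degree 108/180 = 60%, bachelor's degree 90/180 = 50%, graduate degree 77/220 = 35%.
Weighting each respondent by the inverse class response rate inflates each class back to its sampled size, so the class weight is n_sampled:
  associate degree: 180 × 13.2 = 2376
  bachelor's degree: 180 × 50.7 = 9126
  graduate degree: 220 × 29.1 = 6402
Adjusted estimate = 17,904 / 580 = 30.869 → 30.9%.

30.9%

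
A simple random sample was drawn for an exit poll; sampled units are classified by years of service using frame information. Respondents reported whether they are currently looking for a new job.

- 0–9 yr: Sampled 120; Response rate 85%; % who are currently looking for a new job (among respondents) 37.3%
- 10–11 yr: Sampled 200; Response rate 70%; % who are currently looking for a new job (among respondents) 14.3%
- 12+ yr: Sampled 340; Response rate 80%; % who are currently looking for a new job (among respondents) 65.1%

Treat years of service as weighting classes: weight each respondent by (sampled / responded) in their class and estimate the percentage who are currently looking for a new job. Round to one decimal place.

44.7%

Weighting each respondent by the inverse class response rate inflates each class back to its sampled size, so the class weight is n_sampled:
  0–9 yr: 120 × 37.3 = 4476
  10–11 yr: 200 × 14.3 = 2860
  12+ yr: 340 × 65.1 = 22134
Adjusted estimate = 29470 / 660 = 44.6515 → 44.7%.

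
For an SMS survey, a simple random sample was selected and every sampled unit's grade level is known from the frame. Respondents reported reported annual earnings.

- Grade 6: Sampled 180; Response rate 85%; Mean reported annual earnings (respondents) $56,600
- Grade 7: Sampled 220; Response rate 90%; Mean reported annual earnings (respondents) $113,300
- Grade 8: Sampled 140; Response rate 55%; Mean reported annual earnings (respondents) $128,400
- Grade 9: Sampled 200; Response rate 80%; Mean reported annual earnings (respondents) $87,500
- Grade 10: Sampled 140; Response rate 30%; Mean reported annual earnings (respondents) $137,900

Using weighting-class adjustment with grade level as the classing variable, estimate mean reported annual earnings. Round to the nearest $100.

$102,200

Each respondent's weight = sampled/responded in their class; summing within a class gives n_sampled, so:
  Grade 6: 180 × 56,600 = 10,188,000
  Grade 7: 220 × 113,300 = 24,926,000
  Grade 8: 140 × 128,400 = 17,976,000
  Grade 9: 200 × 87,500 = 17,500,000
  Grade 10: 140 × 137,900 = 19,306,000
Adjusted estimate = 89,896,000 / 880 = 102155 → $102,200.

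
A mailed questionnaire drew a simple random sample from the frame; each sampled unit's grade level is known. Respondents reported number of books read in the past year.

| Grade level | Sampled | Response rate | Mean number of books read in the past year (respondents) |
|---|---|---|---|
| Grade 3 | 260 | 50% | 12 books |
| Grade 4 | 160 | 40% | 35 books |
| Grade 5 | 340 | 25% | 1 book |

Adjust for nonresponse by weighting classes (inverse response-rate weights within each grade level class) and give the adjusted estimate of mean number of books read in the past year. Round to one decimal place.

Inverse-response-rate weighting restores each class to its sampled count, so class totals weight by n_sampled:
  Grade 3: 260 × 12 = 3120
  Grade 4: 160 × 35 = 5600
  Grade 5: 340 × 1 = 340
Adjusted estimate = 9060 / 760 = 11.9211 → 11.9.

11.9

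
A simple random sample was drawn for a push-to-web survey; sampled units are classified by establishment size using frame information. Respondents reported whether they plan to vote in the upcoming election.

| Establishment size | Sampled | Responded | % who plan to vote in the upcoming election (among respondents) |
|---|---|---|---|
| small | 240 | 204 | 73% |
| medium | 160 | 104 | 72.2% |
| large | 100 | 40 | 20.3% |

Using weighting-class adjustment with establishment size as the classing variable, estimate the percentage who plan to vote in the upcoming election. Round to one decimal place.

62.2%

Response rates by class: small 204/240 = 85%, medium 104/160 = 65%, large 40/100 = 40%.
Weighting each respondent by the inverse class response rate inflates each class back to its sampled size, so the class weight is n_sampled:
  small: 240 × 73 = 17,520
  medium: 160 × 72.2 = 11,552
  large: 100 × 20.3 = 2030
Adjusted estimate = 31,102 / 500 = 62.204 → 62.2%.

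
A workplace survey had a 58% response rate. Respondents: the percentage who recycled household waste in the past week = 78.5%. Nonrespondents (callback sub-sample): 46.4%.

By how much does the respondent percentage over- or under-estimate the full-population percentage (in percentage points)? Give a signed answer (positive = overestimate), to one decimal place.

+13.5 percentage points

Nonresponse fraction = 1 − 0.58 = 0.42.
Bias = (nonresponse fraction) × (respondent percentage − nonrespondent percentage)
     = 0.42 × (78.5 − 46.4) = 0.42 × 32.1 = 13.482.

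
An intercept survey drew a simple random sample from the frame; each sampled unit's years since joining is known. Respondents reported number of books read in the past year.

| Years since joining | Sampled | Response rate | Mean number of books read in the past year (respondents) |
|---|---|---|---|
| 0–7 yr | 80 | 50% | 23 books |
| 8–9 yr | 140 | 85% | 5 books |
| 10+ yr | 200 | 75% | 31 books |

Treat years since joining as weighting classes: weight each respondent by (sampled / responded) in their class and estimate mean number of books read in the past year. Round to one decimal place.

With weight = n_sampled/n_responded per class, the weighted class total is n_sampled:
  0–7 yr: 80 × 23 = 1840
  8–9 yr: 140 × 5 = 700
  10+ yr: 200 × 31 = 6200
Adjusted estimate = 8740 / 420 = 20.8095 → 20.8.

20.8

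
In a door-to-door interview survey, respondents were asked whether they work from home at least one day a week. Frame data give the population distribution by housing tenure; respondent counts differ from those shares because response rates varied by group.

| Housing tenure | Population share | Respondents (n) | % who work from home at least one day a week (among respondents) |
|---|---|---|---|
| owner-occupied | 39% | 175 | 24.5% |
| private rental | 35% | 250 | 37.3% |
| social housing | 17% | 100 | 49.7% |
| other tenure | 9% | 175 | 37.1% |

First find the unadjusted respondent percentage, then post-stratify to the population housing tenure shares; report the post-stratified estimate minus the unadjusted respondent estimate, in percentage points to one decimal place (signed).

Naive respondent-only estimate (weights = respondent counts):
  (175/700)×24.5 + (250/700)×37.3 + (100/700)×49.7 + (175/700)×37.1 = 35.8214%
Post-stratified estimate weights by population shares:
  0.39×24.5 + 0.35×37.3 + 0.17×49.7 + 0.09×37.1 = 34.398%
Difference = 34.398 − 35.8214 = -1.4234 pp.

-1.4 percentage points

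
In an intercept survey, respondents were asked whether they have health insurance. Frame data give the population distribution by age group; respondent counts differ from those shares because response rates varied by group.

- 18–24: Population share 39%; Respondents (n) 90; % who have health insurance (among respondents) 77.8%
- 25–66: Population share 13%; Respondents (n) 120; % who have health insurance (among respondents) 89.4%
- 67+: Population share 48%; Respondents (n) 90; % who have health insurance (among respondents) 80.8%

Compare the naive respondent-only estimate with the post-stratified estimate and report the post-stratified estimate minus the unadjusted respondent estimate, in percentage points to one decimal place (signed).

Unadjusted (pooled respondent) estimate weights by respondent counts:
  (90/300)×77.8 + (120/300)×89.4 + (90/300)×80.8 = 83.34%
Post-stratifying to population shares instead:
  0.39×77.8 + 0.13×89.4 + 0.48×80.8 = 80.748%
Difference = 80.748 − 83.34 = -2.592 pp.

-2.6 percentage points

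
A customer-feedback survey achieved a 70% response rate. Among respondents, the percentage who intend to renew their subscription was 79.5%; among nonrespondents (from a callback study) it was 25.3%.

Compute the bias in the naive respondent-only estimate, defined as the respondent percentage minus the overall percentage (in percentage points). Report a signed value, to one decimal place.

Nonresponse fraction = 1 − 0.7 = 0.3.
Bias = (nonresponse fraction) × (respondent percentage − nonrespondent percentage)
     = 0.3 × (79.5 − 25.3) = 0.3 × 54.2 = 16.26.

+16.3 percentage points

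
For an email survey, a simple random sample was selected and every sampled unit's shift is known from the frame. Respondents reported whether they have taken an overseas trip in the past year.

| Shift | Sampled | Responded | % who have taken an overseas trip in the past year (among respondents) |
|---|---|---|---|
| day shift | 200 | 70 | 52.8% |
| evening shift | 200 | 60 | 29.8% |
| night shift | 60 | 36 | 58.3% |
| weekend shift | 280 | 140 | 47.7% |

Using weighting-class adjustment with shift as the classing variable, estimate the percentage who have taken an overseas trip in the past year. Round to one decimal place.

45.1%

Response rates by class: day shift 70/200 = 35%, evening shift 60/200 = 30%, night shift 36/60 = 60%, weekend shift 140/280 = 50%.
Weighting each respondent by the inverse class response rate inflates each class back to its sampled size, so the class weight is n_sampled:
  day shift: 200 × 52.8 = 10,560
  evening shift: 200 × 29.8 = 5960
  night shift: 60 × 58.3 = 3498
  weekend shift: 280 × 47.7 = 13,356
Adjusted estimate = 33,374 / 740 = 45.1 → 45.1%.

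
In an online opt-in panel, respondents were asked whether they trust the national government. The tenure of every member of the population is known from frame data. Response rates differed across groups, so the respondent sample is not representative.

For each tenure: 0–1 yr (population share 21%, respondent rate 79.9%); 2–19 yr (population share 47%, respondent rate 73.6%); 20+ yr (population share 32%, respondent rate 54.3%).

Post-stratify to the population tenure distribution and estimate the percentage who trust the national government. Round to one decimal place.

68.7%

Reweight to the known tenure distribution:
  0–1 yr: 0.21 × 79.9 = 16.779
  2–19 yr: 0.47 × 73.6 = 34.592
  20+ yr: 0.32 × 54.3 = 17.376
Post-stratified estimate = 68.747 → 68.7%.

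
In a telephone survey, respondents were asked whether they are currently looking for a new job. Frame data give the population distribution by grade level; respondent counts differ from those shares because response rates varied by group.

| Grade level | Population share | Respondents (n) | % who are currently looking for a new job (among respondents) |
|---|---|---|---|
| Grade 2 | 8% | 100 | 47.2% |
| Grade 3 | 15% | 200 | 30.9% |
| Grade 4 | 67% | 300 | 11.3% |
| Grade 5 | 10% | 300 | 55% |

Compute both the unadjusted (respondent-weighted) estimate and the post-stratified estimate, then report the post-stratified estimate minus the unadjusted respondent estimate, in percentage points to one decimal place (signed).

Unadjusted (pooled respondent) estimate weights by respondent counts:
  (100/900)×47.2 + (200/900)×30.9 + (300/900)×11.3 + (300/900)×55 = 34.2111%
Post-stratifying to population shares instead:
  0.08×47.2 + 0.15×30.9 + 0.67×11.3 + 0.1×55 = 21.482%
Difference = 21.482 − 34.2111 = -12.7291 pp.

-12.7 percentage points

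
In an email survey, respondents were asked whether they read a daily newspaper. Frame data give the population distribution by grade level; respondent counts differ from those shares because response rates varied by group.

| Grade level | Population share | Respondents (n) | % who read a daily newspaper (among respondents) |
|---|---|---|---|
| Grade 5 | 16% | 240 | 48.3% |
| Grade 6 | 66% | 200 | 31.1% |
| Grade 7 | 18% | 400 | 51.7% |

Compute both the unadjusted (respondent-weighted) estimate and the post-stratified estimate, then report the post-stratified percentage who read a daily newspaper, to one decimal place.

37.6%

Without adjustment, the pooled respondent share is:
  (240/840)×48.3 + (200/840)×31.1 + (400/840)×51.7 = 45.8238%
Post-stratified estimate weights by population shares:
  0.16×48.3 + 0.66×31.1 + 0.18×51.7 = 37.56%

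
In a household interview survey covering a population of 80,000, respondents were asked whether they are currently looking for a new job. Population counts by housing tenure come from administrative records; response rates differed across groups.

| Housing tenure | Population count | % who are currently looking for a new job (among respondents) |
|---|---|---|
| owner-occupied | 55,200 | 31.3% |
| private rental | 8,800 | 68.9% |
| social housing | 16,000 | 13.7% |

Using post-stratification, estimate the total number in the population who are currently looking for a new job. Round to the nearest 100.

Each cell contributes its population count × the respondent rate:
  owner-occupied: 55,200 × 31.3% = 17277.6
  private rental: 8,800 × 68.9% = 6063.2
  social housing: 16,000 × 13.7% = 2192
Estimated total = 25532.8 → 25,500.

25,500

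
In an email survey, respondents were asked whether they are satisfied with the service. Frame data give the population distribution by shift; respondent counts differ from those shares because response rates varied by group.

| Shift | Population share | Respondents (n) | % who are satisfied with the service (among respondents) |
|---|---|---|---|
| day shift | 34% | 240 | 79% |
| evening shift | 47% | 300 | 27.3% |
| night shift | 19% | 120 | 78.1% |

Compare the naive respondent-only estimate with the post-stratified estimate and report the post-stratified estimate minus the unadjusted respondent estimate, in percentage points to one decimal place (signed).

-0.8 percentage points

Without adjustment, the pooled respondent share is:
  (240/660)×79 + (300/660)×27.3 + (120/660)×78.1 = 55.3364%
Post-stratifying to population shares instead:
  0.34×79 + 0.47×27.3 + 0.19×78.1 = 54.53%
Difference = 54.53 − 55.3364 = -0.8064 pp.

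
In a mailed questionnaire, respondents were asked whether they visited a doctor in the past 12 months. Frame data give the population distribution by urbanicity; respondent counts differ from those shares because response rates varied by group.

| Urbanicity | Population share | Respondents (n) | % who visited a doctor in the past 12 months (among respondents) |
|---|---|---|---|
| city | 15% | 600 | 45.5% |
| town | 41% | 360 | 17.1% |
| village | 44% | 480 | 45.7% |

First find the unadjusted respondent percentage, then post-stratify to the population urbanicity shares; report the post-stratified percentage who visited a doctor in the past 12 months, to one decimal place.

33.9%

Naive respondent-only estimate (weights = respondent counts):
  (600/1440)×45.5 + (360/1440)×17.1 + (480/1440)×45.7 = 38.4667%
Post-stratifying to population shares instead:
  0.15×45.5 + 0.41×17.1 + 0.44×45.7 = 33.944%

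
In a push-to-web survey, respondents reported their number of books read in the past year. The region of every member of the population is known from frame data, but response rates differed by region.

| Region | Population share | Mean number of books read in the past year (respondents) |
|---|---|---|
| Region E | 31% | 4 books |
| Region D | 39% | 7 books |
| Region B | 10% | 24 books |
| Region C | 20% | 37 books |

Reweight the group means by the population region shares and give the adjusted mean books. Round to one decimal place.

13.8

Weight each group's respondent value by its population share:
  Region E: 0.31 × 4 = 1.24
  Region D: 0.39 × 7 = 2.73
  Region B: 0.1 × 24 = 2.4
  Region C: 0.2 × 37 = 7.4
Post-stratified estimate = 13.77 → 13.8.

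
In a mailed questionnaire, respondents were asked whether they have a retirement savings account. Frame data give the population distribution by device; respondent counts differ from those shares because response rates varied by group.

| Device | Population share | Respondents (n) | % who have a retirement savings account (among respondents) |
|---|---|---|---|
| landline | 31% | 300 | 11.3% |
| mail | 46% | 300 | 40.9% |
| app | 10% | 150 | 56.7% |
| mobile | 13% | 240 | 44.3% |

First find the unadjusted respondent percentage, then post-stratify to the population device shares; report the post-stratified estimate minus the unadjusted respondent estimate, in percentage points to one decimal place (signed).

Unadjusted (pooled respondent) estimate weights by respondent counts:
  (300/990)×11.3 + (300/990)×40.9 + (150/990)×56.7 + (240/990)×44.3 = 35.1485%
Post-stratified estimate weights by population shares:
  0.31×11.3 + 0.46×40.9 + 0.1×56.7 + 0.13×44.3 = 33.746%
Difference = 33.746 − 35.1485 = -1.4025 pp.

-1.4 percentage points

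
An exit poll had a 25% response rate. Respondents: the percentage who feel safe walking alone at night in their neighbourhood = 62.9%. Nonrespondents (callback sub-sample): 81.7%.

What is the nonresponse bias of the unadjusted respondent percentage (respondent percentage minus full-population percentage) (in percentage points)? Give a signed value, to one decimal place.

Nonresponse fraction = 1 − 0.25 = 0.75.
Bias = (nonresponse fraction) × (respondent percentage − nonrespondent percentage)
     = 0.75 × (62.9 − 81.7) = 0.75 × -18.8 = -14.1.

-14.1 percentage points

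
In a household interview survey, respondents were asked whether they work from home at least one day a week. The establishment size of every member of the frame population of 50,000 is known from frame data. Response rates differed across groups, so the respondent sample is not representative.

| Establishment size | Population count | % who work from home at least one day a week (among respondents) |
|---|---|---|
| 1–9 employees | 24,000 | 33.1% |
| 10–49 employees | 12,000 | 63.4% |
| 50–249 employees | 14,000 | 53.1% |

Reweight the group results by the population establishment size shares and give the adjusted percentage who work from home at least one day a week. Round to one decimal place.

Reweight to the known establishment size distribution:
  1–9 employees: (24,000/50,000) × 33.1 = 15.888
  10–49 employees: (12,000/50,000) × 63.4 = 15.216
  50–249 employees: (14,000/50,000) × 53.1 = 14.868
Post-stratified estimate = 45.972 → 46.0%.

46.0%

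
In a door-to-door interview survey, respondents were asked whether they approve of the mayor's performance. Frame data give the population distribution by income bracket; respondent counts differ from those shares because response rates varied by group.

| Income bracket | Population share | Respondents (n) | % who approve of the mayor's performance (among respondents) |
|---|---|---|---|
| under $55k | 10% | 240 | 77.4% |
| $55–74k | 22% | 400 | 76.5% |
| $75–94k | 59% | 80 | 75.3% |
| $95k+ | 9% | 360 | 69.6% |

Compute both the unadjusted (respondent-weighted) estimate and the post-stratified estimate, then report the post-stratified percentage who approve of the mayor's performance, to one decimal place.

Unadjusted (pooled respondent) estimate weights by respondent counts:
  (240/1080)×77.4 + (400/1080)×76.5 + (80/1080)×75.3 + (360/1080)×69.6 = 74.3111%
Post-stratified estimate weights by population shares:
  0.1×77.4 + 0.22×76.5 + 0.59×75.3 + 0.09×69.6 = 75.261%

75.3%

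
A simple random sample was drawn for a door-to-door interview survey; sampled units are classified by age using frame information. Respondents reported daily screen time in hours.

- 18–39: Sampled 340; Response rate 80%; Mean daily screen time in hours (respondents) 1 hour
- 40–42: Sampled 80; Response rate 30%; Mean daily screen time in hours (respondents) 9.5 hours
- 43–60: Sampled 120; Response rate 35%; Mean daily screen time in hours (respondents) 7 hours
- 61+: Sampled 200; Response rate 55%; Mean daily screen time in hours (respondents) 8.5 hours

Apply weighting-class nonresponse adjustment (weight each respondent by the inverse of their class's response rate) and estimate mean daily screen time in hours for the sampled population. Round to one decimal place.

With weight = n_sampled/n_responded per class, the weighted class total is n_sampled:
  18–39: 340 × 1 = 340
  40–42: 80 × 9.5 = 760
  43–60: 120 × 7 = 840
  61+: 200 × 8.5 = 1700
Adjusted estimate = 3640 / 740 = 4.91892 → 4.9.

4.9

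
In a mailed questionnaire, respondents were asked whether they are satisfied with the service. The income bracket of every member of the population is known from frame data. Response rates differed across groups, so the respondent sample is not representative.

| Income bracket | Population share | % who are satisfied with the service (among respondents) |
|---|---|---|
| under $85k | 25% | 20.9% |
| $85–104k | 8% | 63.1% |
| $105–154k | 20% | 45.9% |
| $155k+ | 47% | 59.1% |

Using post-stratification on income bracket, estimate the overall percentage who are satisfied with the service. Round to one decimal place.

Post-stratification weights by population share, not respondent share:
  under $85k: 0.25 × 20.9 = 5.225
  $85–104k: 0.08 × 63.1 = 5.048
  $105–154k: 0.2 × 45.9 = 9.18
  $155k+: 0.47 × 59.1 = 27.777
Post-stratified estimate = 47.23 → 47.2%.

47.2%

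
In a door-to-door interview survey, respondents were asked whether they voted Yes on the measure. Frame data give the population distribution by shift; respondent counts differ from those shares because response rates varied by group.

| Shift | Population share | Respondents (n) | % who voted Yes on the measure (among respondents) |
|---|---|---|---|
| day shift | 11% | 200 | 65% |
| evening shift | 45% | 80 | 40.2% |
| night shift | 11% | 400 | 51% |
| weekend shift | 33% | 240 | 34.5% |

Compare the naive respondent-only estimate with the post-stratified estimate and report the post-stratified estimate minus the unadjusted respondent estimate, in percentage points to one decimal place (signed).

Naive respondent-only estimate (weights = respondent counts):
  (200/920)×65 + (80/920)×40.2 + (400/920)×51 + (240/920)×34.5 = 48.8%
Post-stratified estimate weights by population shares:
  0.11×65 + 0.45×40.2 + 0.11×51 + 0.33×34.5 = 42.235%
Difference = 42.235 − 48.8 = -6.565 pp.

-6.6 percentage points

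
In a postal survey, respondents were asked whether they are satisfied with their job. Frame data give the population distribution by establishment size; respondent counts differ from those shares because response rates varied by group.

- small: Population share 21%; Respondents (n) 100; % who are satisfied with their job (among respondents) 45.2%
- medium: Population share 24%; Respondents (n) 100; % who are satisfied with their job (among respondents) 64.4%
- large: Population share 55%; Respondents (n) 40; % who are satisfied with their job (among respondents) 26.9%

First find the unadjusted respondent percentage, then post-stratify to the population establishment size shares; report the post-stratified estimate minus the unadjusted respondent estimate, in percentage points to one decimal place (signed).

-10.4 percentage points

Without adjustment, the pooled respondent share is:
  (100/240)×45.2 + (100/240)×64.4 + (40/240)×26.9 = 50.15%
Post-stratifying to population shares instead:
  0.21×45.2 + 0.24×64.4 + 0.55×26.9 = 39.743%
Difference = 39.743 − 50.15 = -10.407 pp.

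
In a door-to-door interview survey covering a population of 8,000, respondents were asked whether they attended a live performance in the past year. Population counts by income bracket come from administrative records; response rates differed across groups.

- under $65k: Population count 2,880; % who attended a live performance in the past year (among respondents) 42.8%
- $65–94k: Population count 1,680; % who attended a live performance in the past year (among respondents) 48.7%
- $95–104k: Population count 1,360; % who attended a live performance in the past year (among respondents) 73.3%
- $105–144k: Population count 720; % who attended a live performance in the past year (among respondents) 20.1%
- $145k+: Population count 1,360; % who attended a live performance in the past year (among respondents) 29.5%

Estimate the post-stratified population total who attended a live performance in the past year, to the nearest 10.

Each cell contributes its population count × the respondent rate:
  under $65k: 2,880 × 42.8% = 1232.64
  $65–94k: 1,680 × 48.7% = 818.16
  $95–104k: 1,360 × 73.3% = 996.88
  $105–144k: 720 × 20.1% = 144.72
  $145k+: 1,360 × 29.5% = 401.2
Estimated total = 3593.6 → 3,590.

3,590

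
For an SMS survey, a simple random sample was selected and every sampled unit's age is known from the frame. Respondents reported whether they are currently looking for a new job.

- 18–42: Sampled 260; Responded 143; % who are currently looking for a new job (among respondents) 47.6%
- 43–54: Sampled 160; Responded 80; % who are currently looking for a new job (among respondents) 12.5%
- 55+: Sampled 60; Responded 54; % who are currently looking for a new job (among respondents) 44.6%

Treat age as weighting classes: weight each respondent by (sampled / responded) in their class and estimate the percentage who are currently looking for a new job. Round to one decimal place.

35.5%

Response rates by class: 18–42 143/260 = 55%, 43–54 80/160 = 50%, 55+ 54/60 = 90%.
Inverse-response-rate weighting restores each class to its sampled count, so class totals weight by n_sampled:
  18–42: 260 × 47.6 = 12,376
  43–54: 160 × 12.5 = 2000
  55+: 60 × 44.6 = 2676
Adjusted estimate = 17,052 / 480 = 35.525 → 35.5%.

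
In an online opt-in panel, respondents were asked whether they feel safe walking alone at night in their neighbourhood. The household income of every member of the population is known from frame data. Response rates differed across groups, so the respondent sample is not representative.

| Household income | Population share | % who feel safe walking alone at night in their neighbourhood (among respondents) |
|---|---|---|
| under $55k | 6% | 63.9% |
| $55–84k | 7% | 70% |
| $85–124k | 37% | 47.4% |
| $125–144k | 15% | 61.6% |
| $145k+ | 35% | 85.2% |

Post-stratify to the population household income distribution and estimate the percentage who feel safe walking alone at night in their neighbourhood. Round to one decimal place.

Each cell contributes population-share × respondent value:
  under $55k: 0.06 × 63.9 = 3.834
  $55–84k: 0.07 × 70 = 4.9
  $85–124k: 0.37 × 47.4 = 17.538
  $125–144k: 0.15 × 61.6 = 9.24
  $145k+: 0.35 × 85.2 = 29.82
Post-stratified estimate = 65.332 → 65.3%.

65.3%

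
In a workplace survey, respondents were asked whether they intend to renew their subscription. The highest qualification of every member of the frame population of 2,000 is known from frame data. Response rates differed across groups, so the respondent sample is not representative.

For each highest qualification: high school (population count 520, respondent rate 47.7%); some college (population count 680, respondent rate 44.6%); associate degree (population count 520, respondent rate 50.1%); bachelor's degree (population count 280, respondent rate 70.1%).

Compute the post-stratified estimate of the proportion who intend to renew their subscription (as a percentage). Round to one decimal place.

50.4%

Reweight to the known highest qualification distribution:
  high school: (520/2,000) × 47.7 = 12.402
  some college: (680/2,000) × 44.6 = 15.164
  associate degree: (520/2,000) × 50.1 = 13.026
  bachelor's degree: (280/2,000) × 70.1 = 9.814
Post-stratified estimate = 50.406 → 50.4%.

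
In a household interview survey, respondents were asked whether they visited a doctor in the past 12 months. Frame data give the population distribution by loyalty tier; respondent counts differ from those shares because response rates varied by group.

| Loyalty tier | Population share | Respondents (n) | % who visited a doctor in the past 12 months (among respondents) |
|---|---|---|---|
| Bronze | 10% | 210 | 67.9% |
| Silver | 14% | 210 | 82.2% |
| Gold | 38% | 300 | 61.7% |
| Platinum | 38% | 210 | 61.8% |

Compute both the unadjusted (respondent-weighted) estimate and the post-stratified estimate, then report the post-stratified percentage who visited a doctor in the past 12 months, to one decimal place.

65.2%

Unadjusted (pooled respondent) estimate weights by respondent counts:
  (210/930)×67.9 + (210/930)×82.2 + (300/930)×61.7 + (210/930)×61.8 = 67.7516%
Reweighting by population loyalty tier shares:
  0.1×67.9 + 0.14×82.2 + 0.38×61.7 + 0.38×61.8 = 65.228%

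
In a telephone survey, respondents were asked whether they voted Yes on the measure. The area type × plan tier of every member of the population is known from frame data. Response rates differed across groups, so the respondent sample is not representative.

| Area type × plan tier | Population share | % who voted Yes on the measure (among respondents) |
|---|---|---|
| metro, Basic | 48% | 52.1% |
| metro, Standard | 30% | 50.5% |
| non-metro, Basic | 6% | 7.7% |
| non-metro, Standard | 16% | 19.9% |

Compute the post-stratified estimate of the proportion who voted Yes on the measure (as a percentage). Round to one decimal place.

Reweight to the known area type × plan tier distribution:
  metro, Basic: 0.48 × 52.1 = 25.008
  metro, Standard: 0.3 × 50.5 = 15.15
  non-metro, Basic: 0.06 × 7.7 = 0.462
  non-metro, Standard: 0.16 × 19.9 = 3.184
Post-stratified estimate = 43.804 → 43.8%.

43.8%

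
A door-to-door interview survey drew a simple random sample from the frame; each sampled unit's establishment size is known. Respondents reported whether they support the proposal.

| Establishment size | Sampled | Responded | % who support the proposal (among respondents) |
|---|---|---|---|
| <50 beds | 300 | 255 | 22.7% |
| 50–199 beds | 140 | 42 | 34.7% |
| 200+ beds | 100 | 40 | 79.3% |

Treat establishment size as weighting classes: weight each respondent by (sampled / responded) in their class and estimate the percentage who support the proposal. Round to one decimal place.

36.3%

Class response rates: <50 beds 255/300 = 85%, 50–199 beds 42/140 = 30%, 200+ beds 40/100 = 40%.
With weight = n_sampled/n_responded per class, the weighted class total is n_sampled:
  <50 beds: 300 × 22.7 = 6810
  50–199 beds: 140 × 34.7 = 4858
  200+ beds: 100 × 79.3 = 7930
Adjusted estimate = 19,598 / 540 = 36.2926 → 36.3%.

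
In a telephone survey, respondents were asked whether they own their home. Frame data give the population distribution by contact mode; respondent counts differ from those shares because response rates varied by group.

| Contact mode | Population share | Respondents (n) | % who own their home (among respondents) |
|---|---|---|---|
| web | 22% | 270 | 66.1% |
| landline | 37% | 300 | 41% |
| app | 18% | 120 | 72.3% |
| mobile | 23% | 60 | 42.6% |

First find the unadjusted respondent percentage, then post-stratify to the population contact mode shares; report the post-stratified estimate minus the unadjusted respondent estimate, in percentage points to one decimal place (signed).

Unadjusted (pooled respondent) estimate weights by respondent counts:
  (270/750)×66.1 + (300/750)×41 + (120/750)×72.3 + (60/750)×42.6 = 55.172%
Reweighting by population contact mode shares:
  0.22×66.1 + 0.37×41 + 0.18×72.3 + 0.23×42.6 = 52.524%
Difference = 52.524 − 55.172 = -2.648 pp.

-2.6 percentage points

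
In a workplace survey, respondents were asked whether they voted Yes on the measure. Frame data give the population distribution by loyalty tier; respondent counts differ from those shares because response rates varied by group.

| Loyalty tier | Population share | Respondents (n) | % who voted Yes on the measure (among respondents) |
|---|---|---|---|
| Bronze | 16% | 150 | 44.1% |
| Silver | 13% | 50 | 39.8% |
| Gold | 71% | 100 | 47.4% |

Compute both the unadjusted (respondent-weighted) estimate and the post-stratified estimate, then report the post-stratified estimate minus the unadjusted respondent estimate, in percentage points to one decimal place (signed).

+1.4 percentage points

Without adjustment, the pooled respondent share is:
  (150/300)×44.1 + (50/300)×39.8 + (100/300)×47.4 = 44.4833%
Post-stratifying to population shares instead:
  0.16×44.1 + 0.13×39.8 + 0.71×47.4 = 45.884%
Difference = 45.884 − 44.4833 = 1.4007 pp.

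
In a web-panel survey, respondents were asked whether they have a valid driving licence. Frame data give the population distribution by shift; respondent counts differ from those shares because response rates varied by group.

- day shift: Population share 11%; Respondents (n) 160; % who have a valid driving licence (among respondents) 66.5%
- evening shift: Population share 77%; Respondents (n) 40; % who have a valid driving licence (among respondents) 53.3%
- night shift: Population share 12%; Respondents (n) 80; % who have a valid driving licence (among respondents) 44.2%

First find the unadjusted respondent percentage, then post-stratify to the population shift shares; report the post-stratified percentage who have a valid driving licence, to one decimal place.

53.7%

Without adjustment, the pooled respondent share is:
  (160/280)×66.5 + (40/280)×53.3 + (80/280)×44.2 = 58.2429%
Post-stratified estimate weights by population shares:
  0.11×66.5 + 0.77×53.3 + 0.12×44.2 = 53.66%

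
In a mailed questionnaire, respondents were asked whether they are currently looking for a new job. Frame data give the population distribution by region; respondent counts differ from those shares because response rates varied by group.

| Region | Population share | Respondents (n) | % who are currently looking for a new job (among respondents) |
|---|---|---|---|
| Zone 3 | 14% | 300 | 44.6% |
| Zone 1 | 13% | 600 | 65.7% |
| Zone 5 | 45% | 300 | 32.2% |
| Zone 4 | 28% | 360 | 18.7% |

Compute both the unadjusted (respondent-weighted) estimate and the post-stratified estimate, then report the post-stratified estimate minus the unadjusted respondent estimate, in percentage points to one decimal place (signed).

Unadjusted (pooled respondent) estimate weights by respondent counts:
  (300/1560)×44.6 + (600/1560)×65.7 + (300/1560)×32.2 + (360/1560)×18.7 = 44.3538%
Reweighting by population region shares:
  0.14×44.6 + 0.13×65.7 + 0.45×32.2 + 0.28×18.7 = 34.511%
Difference = 34.511 − 44.3538 = -9.8428 pp.

-9.8 percentage points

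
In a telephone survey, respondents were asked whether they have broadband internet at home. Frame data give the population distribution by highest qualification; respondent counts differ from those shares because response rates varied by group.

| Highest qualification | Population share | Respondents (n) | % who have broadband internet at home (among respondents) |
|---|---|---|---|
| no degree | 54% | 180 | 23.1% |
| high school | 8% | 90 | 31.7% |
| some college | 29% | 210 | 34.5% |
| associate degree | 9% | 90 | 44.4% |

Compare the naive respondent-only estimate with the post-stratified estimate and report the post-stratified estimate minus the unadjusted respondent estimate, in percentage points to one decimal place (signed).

Unadjusted (pooled respondent) estimate weights by respondent counts:
  (180/570)×23.1 + (90/570)×31.7 + (210/570)×34.5 + (90/570)×44.4 = 32.0211%
Post-stratified estimate weights by population shares:
  0.54×23.1 + 0.08×31.7 + 0.29×34.5 + 0.09×44.4 = 29.011%
Difference = 29.011 − 32.0211 = -3.0101 pp.

-3.0 percentage points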